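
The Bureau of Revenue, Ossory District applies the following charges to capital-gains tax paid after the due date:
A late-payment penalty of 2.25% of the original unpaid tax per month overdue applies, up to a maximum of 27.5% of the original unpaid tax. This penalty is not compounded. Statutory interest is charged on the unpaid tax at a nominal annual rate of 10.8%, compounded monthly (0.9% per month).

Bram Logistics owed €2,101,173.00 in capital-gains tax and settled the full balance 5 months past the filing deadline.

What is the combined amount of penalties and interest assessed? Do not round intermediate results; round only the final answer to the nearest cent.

€332,652.08

Penalty: 5 × 2.25% × €2,101,173.00 = €236,381.96… (below the 27.5% cap of €577,822.58…)
Interest: €2,101,173.00 × ((1 + 0.009)^5 − 1) = €2,101,173.00 × 0.0458173… = €96,270.1217…
Penalties + interest = €236,381.9625 + €96,270.1217… = €332,652.08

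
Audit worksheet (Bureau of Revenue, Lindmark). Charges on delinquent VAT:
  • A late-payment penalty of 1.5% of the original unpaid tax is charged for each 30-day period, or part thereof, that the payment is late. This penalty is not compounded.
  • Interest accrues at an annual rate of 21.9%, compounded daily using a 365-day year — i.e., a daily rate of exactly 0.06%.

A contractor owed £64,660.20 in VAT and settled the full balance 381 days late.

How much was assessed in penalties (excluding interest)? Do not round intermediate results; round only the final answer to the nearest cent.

Penalty periods: ⌈381/30⌉ = 13; penalty = 13 × 1.5% × £64,660.20 = £12,608.74…

£12,608.74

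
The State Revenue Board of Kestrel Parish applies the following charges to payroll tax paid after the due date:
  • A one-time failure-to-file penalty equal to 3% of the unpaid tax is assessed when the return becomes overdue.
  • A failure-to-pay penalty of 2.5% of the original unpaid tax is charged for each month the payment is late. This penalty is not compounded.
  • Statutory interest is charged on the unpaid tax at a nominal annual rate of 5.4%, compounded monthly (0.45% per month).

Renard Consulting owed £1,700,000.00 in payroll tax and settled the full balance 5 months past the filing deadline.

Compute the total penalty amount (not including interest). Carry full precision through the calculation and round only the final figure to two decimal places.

Failure-to-file penalty: 3% × £1,700,000.00 = £51,000.00
Failure-to-pay penalty = 2.5% × £1,700,000.00 × 5 mo = £212,500.00
Total penalty = £51,000.00 + £212,500.00 = £263,500.00

£263,500.00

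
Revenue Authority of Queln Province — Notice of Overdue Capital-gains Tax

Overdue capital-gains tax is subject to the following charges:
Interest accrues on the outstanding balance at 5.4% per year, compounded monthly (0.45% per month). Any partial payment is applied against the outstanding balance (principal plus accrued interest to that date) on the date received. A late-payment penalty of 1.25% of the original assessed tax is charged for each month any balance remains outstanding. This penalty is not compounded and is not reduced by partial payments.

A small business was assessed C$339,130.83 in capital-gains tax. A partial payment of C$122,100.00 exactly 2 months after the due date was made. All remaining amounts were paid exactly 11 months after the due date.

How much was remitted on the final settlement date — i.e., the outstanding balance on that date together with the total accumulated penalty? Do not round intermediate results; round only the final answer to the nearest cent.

C$275,796.15

Balance at month 2: C$339,130.8300 × (1 + 0.0045)^2 = C$342,189.8749…
After C$122,100.00 payment: C$342,189.8749… − C$122,100.00 = C$220,089.8749…
Balance at month 11: C$220,089.8749… × (1 + 0.0045)^9 = C$229,165.6564…
Penalty: 11 × 1.25% × C$339,130.83 = C$46,630.49…
Final settlement = outstanding balance + penalty = C$229,165.6564… + C$46,630.49… = C$275,796.15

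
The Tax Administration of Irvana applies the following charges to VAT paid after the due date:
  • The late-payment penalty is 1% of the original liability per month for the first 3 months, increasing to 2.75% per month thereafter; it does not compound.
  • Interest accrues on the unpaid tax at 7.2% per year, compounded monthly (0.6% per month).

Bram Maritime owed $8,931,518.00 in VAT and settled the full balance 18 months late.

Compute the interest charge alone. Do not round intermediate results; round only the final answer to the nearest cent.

$1,015,409.00

Interest: $8,931,518.00 × ((1 + 0.006)^18 − 1) = $8,931,518.00 × 0.1136883… = $1,015,409.0019…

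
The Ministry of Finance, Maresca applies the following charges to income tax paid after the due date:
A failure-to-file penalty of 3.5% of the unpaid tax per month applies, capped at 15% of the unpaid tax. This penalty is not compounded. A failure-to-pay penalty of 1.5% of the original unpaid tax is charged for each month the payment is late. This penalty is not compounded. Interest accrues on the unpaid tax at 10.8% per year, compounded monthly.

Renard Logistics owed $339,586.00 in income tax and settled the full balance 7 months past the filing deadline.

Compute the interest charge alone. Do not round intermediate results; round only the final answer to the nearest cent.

$21,980.30

Interest (10.8%/yr ÷ 12 = 0.9%/month): $339,586.00 × ((1 + 0.009)^7 − 1) = $21,980.2967…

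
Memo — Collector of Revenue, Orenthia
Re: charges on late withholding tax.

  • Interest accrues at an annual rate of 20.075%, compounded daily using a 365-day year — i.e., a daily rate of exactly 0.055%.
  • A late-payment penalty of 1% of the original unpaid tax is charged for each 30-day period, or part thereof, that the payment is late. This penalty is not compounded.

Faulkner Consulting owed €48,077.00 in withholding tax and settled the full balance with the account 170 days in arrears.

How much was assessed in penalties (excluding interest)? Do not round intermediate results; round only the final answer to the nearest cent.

€2,884.62

Penalty periods: ⌈170/30⌉ = 6; penalty = 6 × 1% × €48,077.00 = €2,884.62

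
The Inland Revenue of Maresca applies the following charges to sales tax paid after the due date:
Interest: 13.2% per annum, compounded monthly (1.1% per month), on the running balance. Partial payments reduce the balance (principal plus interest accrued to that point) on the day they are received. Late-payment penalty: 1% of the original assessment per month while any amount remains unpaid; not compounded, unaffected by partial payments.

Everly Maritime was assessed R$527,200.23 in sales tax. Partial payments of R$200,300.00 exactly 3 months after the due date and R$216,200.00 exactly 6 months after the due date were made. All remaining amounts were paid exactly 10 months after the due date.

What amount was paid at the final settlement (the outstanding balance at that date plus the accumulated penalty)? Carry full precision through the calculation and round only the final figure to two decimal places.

Balance at month 3: R$527,200.2300 × (1 + 0.011)^3 = R$544,789.9130…
After R$200,300.00 payment: R$544,789.9130… − R$200,300.00 = R$344,489.9130…
Balance at month 6: R$344,489.9130… × (1 + 0.011)^3 = R$355,983.5885…
After R$216,200.00 payment: R$355,983.5885… − R$216,200.00 = R$139,783.5885…
Balance at month 10: R$139,783.5885… × (1 + 0.011)^4 = R$146,036.2955…
Penalty: 10 × 1% × R$527,200.23 = R$52,720.02…
Final settlement = outstanding balance + penalty = R$146,036.2955… + R$52,720.02… = R$198,756.32

R$198,756.32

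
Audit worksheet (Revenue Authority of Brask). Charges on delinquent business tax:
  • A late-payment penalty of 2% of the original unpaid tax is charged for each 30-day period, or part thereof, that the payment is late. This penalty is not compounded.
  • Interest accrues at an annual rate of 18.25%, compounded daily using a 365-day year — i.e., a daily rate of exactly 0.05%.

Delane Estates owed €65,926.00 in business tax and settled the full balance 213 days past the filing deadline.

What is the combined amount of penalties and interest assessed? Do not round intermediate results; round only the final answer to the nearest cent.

€17,954.84

Penalty periods: ⌈213/30⌉ = 8; penalty = 8 × 2% × €65,926.00 = €10,548.16
Interest: €65,926.00 × ((1 + 0.0005)^213 − 1) = €65,926.00 × 0.11234832… = €7,406.6753…
Penalties + interest = €10,548.1600 + €7,406.6753… = €17,954.84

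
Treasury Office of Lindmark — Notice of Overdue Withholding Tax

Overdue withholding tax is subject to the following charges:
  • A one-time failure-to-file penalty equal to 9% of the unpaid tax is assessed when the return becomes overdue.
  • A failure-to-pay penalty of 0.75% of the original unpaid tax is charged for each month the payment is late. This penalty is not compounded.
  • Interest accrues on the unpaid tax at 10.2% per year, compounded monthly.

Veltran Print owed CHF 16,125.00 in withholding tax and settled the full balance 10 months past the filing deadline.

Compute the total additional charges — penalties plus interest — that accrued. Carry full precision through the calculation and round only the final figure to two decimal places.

CHF 4,084.88

Failure-to-file penalty: 9% × CHF 16,125.00 = CHF 1,451.25
Failure-to-pay penalty: 10 × 0.75% × CHF 16,125.00 = CHF 1,209.38…
Interest (10.2%/yr ÷ 12 = 0.85%/month): CHF 16,125.00 × ((1 + 0.0085)^10 − 1) = CHF 1,424.2576…
Penalties + interest = CHF 2,660.6250 + CHF 1,424.2576… = CHF 4,084.88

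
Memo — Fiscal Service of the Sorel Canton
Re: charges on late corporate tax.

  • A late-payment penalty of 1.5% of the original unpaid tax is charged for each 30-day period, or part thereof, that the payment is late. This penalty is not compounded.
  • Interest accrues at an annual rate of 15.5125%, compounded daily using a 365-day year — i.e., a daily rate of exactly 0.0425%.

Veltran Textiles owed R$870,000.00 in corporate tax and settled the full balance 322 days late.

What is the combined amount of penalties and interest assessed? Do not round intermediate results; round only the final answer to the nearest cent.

Penalty periods: ⌈322/30⌉ = 11; penalty = 11 × 1.5% × R$870,000.00 = R$143,550.00
Interest: R$870,000.00 × ((1 + 0.000425)^322 − 1) = R$870,000.00 × 0.14662280… = R$127,561.8374…
Penalties + interest = R$143,550.0000 + R$127,561.8374… = R$271,111.84

R$271,111.84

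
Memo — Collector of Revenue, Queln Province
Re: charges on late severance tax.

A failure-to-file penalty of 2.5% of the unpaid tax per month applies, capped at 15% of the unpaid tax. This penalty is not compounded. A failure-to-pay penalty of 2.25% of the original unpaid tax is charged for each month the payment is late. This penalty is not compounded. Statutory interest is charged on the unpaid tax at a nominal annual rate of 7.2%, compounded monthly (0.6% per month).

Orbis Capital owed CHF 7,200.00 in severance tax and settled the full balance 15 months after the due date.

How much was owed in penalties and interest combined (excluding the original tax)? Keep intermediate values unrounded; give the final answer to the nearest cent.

Failure-to-file: 15 × 2.5% × CHF 7,200.00 = CHF 2,700.00, capped at 15% × CHF 7,200.00 = CHF 1,080.00
Failure-to-pay penalty: 15 × 2.25% × CHF 7,200.00 = CHF 2,430.00
Interest: CHF 7,200.00 × ((1 + 0.006)^15 − 1) = CHF 7,200.00 × 0.0938801… = CHF 675.9365…
Penalties + interest = CHF 3,510.0000 + CHF 675.9365… = CHF 4,185.94

CHF 4,185.94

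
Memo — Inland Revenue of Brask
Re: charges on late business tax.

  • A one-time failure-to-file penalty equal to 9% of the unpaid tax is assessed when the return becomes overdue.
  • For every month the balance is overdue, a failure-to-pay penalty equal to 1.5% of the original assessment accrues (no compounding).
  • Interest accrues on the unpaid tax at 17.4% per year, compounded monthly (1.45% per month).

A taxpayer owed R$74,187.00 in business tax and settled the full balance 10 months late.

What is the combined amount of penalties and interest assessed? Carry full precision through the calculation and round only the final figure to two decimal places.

Failure-to-file penalty: 9% × R$74,187.00 = R$6,676.83
Failure-to-pay penalty = 1.5% × R$74,187.00 × 10 mo = R$11,128.05
Interest: R$74,187.00 × ((1 + 0.0145)^10 − 1) = R$74,187.00 × 0.1548365… = R$11,486.8578…
Penalties + interest = R$17,804.8800 + R$11,486.8578… = R$29,291.74

R$29,291.74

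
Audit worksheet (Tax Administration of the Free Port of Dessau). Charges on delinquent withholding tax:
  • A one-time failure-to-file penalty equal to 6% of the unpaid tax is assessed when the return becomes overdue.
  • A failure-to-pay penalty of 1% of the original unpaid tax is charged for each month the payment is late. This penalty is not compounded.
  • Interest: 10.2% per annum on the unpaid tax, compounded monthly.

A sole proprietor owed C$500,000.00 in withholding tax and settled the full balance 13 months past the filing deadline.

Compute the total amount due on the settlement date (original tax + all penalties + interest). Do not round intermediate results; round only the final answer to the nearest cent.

Failure-to-file penalty: 6% × C$500,000.00 = C$30,000.00
Failure-to-pay penalty: 13 × 1% × C$500,000.00 = C$65,000.00
Interest (10.2%/yr ÷ 12 = 0.85%/month): C$500,000.00 × ((1 + 0.0085)^13 − 1) = C$58,157.4649…
Total = C$500,000.00 + C$95,000.0000 + C$58,157.4649… = C$653,157.46

C$653,157.46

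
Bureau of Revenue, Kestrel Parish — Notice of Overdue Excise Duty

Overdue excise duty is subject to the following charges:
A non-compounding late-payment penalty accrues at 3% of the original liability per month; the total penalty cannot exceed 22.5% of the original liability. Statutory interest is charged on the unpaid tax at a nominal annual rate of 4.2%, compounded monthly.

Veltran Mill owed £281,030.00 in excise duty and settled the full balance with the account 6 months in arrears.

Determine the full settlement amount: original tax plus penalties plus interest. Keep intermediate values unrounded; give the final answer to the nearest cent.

£337,568.91

Penalty: 6 × 3% × £281,030.00 = £50,585.40 (below the 22.5% cap of £63,231.75)
Interest (4.2%/yr ÷ 12 = 0.35%/month): £281,030.00 × ((1 + 0.0035)^6 − 1) = £5,953.5109…
Total = £281,030.00 + £50,585.4000 + £5,953.5109… = £337,568.91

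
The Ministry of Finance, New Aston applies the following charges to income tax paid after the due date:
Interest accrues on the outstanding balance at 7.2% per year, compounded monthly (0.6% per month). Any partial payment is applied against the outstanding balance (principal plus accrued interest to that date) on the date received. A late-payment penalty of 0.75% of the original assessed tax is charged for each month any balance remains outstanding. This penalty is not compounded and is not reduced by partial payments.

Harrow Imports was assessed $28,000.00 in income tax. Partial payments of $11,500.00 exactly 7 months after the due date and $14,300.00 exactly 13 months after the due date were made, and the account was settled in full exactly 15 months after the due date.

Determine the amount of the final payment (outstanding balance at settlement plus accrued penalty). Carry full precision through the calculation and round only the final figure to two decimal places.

$7,242.80

Balance at month 7: $28,000.0000 × (1 + 0.006)^7 = $29,197.3810…
After $11,500.00 payment: $29,197.3810… − $11,500.00 = $17,697.3810…
Balance at month 13: $17,697.3810… × (1 + 0.006)^6 = $18,344.1201…
After $14,300.00 payment: $18,344.1201… − $14,300.00 = $4,044.1201…
Balance at month 15: $4,044.1201… × (1 + 0.006)^2 = $4,092.7951…
Penalty: 15 × 0.75% × $28,000.00 = $3,150.00
Final settlement = outstanding balance + penalty = $4,092.7951… + $3,150.00 = $7,242.80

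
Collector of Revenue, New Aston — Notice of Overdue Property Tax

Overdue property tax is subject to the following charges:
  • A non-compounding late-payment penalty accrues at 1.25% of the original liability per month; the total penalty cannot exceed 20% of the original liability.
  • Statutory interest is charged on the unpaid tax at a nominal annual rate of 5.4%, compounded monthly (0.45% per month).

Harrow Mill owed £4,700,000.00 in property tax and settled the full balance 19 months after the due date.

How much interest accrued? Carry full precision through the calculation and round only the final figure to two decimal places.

Interest: £4,700,000.00 × ((1 + 0.0045)^19 − 1) = £4,700,000.00 × 0.0890527… = £418,547.5077…

£418,547.51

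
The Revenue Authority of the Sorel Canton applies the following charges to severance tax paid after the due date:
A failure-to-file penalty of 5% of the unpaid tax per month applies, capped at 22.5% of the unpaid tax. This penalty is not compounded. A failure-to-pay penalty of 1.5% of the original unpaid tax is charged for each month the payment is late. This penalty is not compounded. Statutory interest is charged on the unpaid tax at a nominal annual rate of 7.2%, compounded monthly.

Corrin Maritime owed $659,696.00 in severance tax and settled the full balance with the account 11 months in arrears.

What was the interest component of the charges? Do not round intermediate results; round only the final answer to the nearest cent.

$44,869.93

Interest (7.2%/yr ÷ 12 = 0.6%/month): $659,696.00 × ((1 + 0.006)^11 − 1) = $44,869.9302…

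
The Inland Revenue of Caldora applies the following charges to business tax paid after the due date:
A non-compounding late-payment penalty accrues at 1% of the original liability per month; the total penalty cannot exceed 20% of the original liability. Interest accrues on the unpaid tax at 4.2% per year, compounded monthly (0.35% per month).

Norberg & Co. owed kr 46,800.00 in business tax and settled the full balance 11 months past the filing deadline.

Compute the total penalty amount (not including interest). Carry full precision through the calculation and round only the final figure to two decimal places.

Penalty: 11 × 1% × kr 46,800.00 = kr 5,148.00 (below the 20% cap of kr 9,360.00)

kr 5,148.00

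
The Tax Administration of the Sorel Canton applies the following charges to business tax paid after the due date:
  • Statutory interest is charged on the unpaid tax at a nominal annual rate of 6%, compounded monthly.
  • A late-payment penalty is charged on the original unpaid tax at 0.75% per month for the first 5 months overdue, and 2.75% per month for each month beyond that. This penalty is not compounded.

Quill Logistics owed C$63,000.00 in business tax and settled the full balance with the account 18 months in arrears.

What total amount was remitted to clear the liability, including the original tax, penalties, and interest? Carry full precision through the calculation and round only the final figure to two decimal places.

C$93,802.52

Penalty, months 1–5: 5 × 0.75% × C$63,000.00 = C$2,362.50
Penalty, months 6–18: 13 × 2.75% × C$63,000.00 = C$22,522.50
Interest (6%/yr ÷ 12 = 0.5%/month): C$63,000.00 × ((1 + 0.005)^18 − 1) = C$5,917.5232…
Total = C$63,000.00 + C$24,885.0000 + C$5,917.5232… = C$93,802.52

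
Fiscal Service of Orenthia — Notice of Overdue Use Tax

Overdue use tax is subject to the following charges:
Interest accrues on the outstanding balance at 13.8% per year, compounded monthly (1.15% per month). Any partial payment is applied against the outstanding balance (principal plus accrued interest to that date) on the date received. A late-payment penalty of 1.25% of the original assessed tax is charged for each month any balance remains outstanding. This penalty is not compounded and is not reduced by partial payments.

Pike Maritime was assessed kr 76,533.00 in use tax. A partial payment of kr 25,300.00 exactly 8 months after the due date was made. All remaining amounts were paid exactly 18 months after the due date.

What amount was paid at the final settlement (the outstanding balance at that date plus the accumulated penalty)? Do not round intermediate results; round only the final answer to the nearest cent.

kr 82,878.28

Balance at month 8: kr 76,533.0000 × (1 + 0.0115)^8 = kr 83,864.0505…
After kr 25,300.00 payment: kr 83,864.0505… − kr 25,300.00 = kr 58,564.0505…
Balance at month 18: kr 58,564.0505… × (1 + 0.0115)^10 = kr 65,658.3519…
Penalty: 18 × 1.25% × kr 76,533.00 = kr 17,219.93…
Final settlement = outstanding balance + penalty = kr 65,658.3519… + kr 17,219.93… = kr 82,878.28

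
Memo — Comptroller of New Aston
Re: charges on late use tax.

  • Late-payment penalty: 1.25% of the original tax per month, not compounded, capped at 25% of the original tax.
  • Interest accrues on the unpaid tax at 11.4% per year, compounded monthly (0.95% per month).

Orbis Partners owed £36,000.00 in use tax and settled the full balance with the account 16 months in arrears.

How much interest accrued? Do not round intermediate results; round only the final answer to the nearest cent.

Interest: £36,000.00 × ((1 + 0.0095)^16 − 1) = £36,000.00 × 0.1633253… = £5,879.7107…

£5,879.71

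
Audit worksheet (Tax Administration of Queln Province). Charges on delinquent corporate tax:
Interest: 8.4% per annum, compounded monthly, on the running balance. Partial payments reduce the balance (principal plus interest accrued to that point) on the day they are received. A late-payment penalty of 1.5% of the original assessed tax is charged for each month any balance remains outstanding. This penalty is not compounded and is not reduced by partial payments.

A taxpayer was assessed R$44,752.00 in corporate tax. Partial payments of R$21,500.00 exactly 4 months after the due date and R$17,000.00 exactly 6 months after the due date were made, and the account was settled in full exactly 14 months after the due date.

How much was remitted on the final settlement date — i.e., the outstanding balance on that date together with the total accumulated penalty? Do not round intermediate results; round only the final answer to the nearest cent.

R$17,711.90

Monthly rate = 8.4% ÷ 12 = 0.7%
Balance at month 4: R$44,752.0000 × (1 + 0.007)^4 = R$46,018.2746…
After R$21,500.00 payment: R$46,018.2746… − R$21,500.00 = R$24,518.2746…
Balance at month 6: R$24,518.2746… × (1 + 0.007)^2 = R$24,862.7318…
After R$17,000.00 payment: R$24,862.7318… − R$17,000.00 = R$7,862.7318…
Balance at month 14: R$7,862.7318… × (1 + 0.007)^8 = R$8,313.9848…
Penalty: 14 × 1.5% × R$44,752.00 = R$9,397.92
Final settlement = outstanding balance + penalty = R$8,313.9848… + R$9,397.92 = R$17,711.90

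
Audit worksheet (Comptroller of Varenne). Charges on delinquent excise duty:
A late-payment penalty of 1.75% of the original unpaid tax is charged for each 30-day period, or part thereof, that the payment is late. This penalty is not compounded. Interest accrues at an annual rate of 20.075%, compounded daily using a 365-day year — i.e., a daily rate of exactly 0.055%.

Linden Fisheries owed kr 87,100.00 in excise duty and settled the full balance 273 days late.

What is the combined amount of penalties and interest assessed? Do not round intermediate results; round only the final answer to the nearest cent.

Penalty periods: ⌈273/30⌉ = 10; penalty = 10 × 1.75% × kr 87,100.00 = kr 15,242.50
Interest: kr 87,100.00 × ((1 + 0.00055)^273 − 1) = kr 87,100.00 × 0.16196057… = kr 14,106.7655…
Penalties + interest = kr 15,242.5000 + kr 14,106.7655… = kr 29,349.27

kr 29,349.27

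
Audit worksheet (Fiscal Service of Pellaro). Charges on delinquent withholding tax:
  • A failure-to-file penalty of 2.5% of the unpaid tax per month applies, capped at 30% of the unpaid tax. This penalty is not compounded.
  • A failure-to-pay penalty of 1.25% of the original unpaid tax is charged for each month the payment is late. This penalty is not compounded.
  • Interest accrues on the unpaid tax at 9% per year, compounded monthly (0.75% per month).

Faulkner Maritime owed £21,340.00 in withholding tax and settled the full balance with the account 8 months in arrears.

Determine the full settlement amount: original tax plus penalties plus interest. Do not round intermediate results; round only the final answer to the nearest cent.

£29,056.52

Failure-to-file: 8 × 2.5% × £21,340.00 = £4,268.00 (under the 30% cap)
Failure-to-pay penalty: 8 × 1.25% × £21,340.00 = £2,134.00
Interest: £21,340.00 × ((1 + 0.0075)^8 − 1) = £21,340.00 × 0.0615988… = £1,314.5194…
Total = £21,340.00 + £6,402.0000 + £1,314.5194… = £29,056.52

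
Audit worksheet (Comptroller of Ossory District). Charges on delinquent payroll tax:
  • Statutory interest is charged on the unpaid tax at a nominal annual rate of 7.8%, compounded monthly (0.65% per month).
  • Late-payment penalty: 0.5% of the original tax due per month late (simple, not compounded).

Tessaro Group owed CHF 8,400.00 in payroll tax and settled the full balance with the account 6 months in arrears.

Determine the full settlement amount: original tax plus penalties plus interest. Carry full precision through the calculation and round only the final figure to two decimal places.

Late-payment penalty = 0.5% × CHF 8,400.00 × 6 mo = CHF 252.00
Interest: CHF 8,400.00 × ((1 + 0.0065)^6 − 1) = CHF 8,400.00 × 0.0396393… = CHF 332.9699…
Total = CHF 8,400.00 + CHF 252.0000 + CHF 332.9699… = CHF 8,984.97

CHF 8,984.97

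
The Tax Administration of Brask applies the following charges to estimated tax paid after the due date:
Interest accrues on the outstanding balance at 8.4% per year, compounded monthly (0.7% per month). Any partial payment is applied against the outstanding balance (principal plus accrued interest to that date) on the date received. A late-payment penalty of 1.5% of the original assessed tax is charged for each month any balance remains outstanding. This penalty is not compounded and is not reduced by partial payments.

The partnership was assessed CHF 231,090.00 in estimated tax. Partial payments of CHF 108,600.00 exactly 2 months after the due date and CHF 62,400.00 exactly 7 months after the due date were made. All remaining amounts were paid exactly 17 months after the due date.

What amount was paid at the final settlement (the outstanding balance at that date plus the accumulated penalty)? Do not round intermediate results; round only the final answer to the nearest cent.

Balance at month 2: CHF 231,090.0000 × (1 + 0.007)^2 = CHF 234,336.5834…
After CHF 108,600.00 payment: CHF 234,336.5834… − CHF 108,600.00 = CHF 125,736.5834…
Balance at month 7: CHF 125,736.5834… × (1 + 0.007)^5 = CHF 130,199.4075…
After CHF 62,400.00 payment: CHF 130,199.4075… − CHF 62,400.00 = CHF 67,799.4075…
Balance at month 17: CHF 67,799.4075… × (1 + 0.007)^10 = CHF 72,697.6889…
Penalty: 17 × 1.5% × CHF 231,090.00 = CHF 58,927.95
Final settlement = outstanding balance + penalty = CHF 72,697.6889… + CHF 58,927.95 = CHF 131,625.64

CHF 131,625.64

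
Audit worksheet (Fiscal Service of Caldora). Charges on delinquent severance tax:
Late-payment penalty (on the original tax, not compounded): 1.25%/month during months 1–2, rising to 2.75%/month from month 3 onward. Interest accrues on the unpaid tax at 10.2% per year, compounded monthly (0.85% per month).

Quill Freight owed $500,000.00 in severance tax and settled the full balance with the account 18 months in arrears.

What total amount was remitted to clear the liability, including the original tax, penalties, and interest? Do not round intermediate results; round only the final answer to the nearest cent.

$814,785.87

Penalty, months 1–2: 2 × 1.25% × $500,000.00 = $12,500.00
Penalty, months 3–18: 16 × 2.75% × $500,000.00 = $220,000.00
Interest: $500,000.00 × ((1 + 0.0085)^18 − 1) = $500,000.00 × 0.1645717… = $82,285.8683…
Total = $500,000.00 + $232,500.0000 + $82,285.8683… = $814,785.87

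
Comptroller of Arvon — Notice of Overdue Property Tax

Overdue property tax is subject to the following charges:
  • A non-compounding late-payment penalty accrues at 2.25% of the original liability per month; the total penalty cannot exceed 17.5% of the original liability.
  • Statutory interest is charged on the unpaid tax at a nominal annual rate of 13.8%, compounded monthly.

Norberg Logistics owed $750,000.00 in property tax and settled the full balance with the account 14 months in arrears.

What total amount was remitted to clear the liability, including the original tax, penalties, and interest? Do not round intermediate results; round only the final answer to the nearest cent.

$1,011,454.70

Penalty (uncapped): 14 × 2.25% × $750,000.00 = $236,250.00; cap = 17.5% × $750,000.00 = $131,250.00 → penalty = $131,250.00
Interest (13.8%/yr ÷ 12 = 1.15%/month): $750,000.00 × ((1 + 0.0115)^14 − 1) = $130,204.6993…
Total = $750,000.00 + $131,250.0000 + $130,204.6993… = $1,011,454.70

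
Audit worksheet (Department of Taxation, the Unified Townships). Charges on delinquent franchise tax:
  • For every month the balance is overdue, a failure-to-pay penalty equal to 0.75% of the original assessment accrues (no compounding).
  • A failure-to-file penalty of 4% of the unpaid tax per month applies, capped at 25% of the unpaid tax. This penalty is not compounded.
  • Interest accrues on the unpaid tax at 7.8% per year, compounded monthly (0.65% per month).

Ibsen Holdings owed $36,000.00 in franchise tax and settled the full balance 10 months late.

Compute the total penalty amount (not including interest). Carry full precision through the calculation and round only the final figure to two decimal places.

Failure-to-file: 10 × 4% × $36,000.00 = $14,400.00, capped at 25% × $36,000.00 = $9,000.00
Failure-to-pay penalty = 0.75% × $36,000.00 × 10 mo = $2,700.00
Total penalty = $9,000.00 + $2,700.00 = $11,700.00

$11,700.00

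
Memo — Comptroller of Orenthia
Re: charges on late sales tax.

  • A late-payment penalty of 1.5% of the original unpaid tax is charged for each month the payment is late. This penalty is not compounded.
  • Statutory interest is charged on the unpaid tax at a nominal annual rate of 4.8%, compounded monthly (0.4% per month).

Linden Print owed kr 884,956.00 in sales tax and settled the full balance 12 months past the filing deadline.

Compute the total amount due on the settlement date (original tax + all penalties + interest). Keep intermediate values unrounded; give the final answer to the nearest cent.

Late-payment penalty = 1.5% × kr 884,956.00 × 12 mo = kr 159,292.08
Interest: kr 884,956.00 × ((1 + 0.004)^12 − 1) = kr 884,956.00 × 0.0490702… = kr 43,424.9746…
Total = kr 884,956.00 + kr 159,292.0800 + kr 43,424.9746… = kr 1,087,673.05

kr 1,087,673.05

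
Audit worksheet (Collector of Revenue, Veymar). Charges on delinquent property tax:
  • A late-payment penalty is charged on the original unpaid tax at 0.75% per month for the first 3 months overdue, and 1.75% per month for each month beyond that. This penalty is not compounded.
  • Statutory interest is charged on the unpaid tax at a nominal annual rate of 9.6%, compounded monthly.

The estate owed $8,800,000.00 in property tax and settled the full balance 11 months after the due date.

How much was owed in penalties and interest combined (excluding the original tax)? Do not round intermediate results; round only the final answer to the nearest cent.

$2,236,131.45

Penalty, months 1–3: 3 × 0.75% × $8,800,000.00 = $198,000.00
Penalty, months 4–11: 8 × 1.75% × $8,800,000.00 = $1,232,000.00
Interest (9.6%/yr ÷ 12 = 0.8%/month): $8,800,000.00 × ((1 + 0.008)^11 − 1) = $806,131.4531…
Penalties + interest = $1,430,000.0000 + $806,131.4531… = $2,236,131.45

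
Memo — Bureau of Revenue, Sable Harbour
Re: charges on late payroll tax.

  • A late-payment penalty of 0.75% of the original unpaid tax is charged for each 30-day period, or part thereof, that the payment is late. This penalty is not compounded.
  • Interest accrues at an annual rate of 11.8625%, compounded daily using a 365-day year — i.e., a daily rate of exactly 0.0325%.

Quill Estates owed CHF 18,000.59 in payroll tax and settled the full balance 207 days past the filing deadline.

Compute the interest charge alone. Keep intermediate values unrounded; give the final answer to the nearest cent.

CHF 1,252.44

Interest: CHF 18,000.59 × ((1 + 0.000325)^207 − 1) = CHF 18,000.59 × 0.06957788… = CHF 1,252.4430…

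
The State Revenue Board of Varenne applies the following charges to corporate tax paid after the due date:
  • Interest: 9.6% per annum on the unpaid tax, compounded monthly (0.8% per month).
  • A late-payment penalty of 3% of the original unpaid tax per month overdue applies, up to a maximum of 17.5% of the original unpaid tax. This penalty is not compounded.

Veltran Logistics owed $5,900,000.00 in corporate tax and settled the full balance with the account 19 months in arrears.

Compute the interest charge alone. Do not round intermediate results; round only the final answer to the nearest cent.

$964,392.71

Interest: $5,900,000.00 × ((1 + 0.008)^19 − 1) = $5,900,000.00 × 0.1634564… = $964,392.7148…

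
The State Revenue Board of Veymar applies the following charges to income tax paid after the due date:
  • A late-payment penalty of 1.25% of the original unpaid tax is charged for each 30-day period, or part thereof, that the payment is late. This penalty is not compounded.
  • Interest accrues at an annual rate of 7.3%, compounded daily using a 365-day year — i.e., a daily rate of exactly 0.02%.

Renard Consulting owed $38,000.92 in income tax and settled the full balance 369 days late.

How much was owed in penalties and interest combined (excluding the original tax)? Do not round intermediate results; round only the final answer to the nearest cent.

$9,085.39

Penalty periods: ⌈369/30⌉ = 13; penalty = 13 × 1.25% × $38,000.92 = $6,175.15…
Interest: $38,000.92 × ((1 + 0.0002)^369 − 1) = $38,000.92 × 0.07658352… = $2,910.2443…
Penalties + interest = $6,175.1495 + $2,910.2443… = $9,085.39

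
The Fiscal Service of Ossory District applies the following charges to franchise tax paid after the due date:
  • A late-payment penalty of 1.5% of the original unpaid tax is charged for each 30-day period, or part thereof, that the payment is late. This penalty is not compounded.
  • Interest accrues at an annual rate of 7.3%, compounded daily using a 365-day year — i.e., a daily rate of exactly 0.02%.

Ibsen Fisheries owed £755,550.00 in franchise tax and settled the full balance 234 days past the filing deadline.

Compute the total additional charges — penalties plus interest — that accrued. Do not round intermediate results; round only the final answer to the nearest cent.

£126,862.51

Penalty periods: ⌈234/30⌉ = 8; penalty = 8 × 1.5% × £755,550.00 = £90,666.00
Interest: £755,550.00 × ((1 + 0.0002)^234 − 1) = £755,550.00 × 0.04790750… = £36,196.5132…
Penalties + interest = £90,666.0000 + £36,196.5132… = £126,862.51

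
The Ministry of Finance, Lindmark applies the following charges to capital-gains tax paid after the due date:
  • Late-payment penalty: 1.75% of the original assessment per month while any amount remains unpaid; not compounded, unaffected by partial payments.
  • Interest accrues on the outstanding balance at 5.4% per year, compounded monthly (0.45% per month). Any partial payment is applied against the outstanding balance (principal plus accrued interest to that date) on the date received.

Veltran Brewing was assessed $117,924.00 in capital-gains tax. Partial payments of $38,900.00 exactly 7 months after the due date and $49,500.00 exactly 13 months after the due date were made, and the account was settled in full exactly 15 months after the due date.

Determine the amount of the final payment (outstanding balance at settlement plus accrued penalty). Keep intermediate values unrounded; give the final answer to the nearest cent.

$66,825.45

Balance at month 7: $117,924.0000 × (1 + 0.0045)^7 = $121,689.1310…
After $38,900.00 payment: $121,689.1310… − $38,900.00 = $82,789.1310…
Balance at month 13: $82,789.1310… × (1 + 0.0045)^6 = $85,049.7361…
After $49,500.00 payment: $85,049.7361… − $49,500.00 = $35,549.7361…
Balance at month 15: $35,549.7361… × (1 + 0.0045)^2 = $35,870.4036…
Penalty: 15 × 1.75% × $117,924.00 = $30,955.05
Final settlement = outstanding balance + penalty = $35,870.4036… + $30,955.05 = $66,825.45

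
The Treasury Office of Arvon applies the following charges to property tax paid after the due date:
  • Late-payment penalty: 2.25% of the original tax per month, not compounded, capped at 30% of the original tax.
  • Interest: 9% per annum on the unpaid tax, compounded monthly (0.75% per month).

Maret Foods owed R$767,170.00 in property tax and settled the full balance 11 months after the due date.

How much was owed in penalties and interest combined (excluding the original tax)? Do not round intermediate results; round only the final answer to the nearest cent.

Penalty: 11 × 2.25% × R$767,170.00 = R$189,874.58… (below the 30% cap of R$230,151.00)
Interest: R$767,170.00 × ((1 + 0.0075)^11 − 1) = R$767,170.00 × 0.0856644… = R$65,719.1689…
Penalties + interest = R$189,874.5750 + R$65,719.1689… = R$255,593.74

R$255,593.74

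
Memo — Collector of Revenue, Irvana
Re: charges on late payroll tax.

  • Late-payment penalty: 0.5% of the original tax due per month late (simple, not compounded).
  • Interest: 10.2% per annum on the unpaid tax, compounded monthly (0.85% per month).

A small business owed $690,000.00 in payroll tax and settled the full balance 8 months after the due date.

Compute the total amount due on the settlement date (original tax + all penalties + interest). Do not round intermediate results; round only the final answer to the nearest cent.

Late-payment penalty: 8 × 0.5% × $690,000.00 = $27,600.00
Interest: $690,000.00 × ((1 + 0.0085)^8 − 1) = $690,000.00 × 0.0700578… = $48,339.8536…
Total = $690,000.00 + $27,600.0000 + $48,339.8536… = $765,939.85

$765,939.85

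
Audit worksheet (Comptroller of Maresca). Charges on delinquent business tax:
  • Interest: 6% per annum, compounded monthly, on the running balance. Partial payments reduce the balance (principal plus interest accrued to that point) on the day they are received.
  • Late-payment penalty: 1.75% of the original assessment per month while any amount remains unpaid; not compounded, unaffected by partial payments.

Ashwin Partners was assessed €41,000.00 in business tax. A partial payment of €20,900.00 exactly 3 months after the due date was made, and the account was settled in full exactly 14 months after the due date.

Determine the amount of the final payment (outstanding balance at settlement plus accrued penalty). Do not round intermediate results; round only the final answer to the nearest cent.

€31,931.49

Monthly rate = 6% ÷ 12 = 0.5%
Balance at month 3: €41,000.0000 × (1 + 0.005)^3 = €41,618.0801…
After €20,900.00 payment: €41,618.0801… − €20,900.00 = €20,718.0801…
Balance at month 14: €20,718.0801… × (1 + 0.005)^11 = €21,886.4935…
Penalty: 14 × 1.75% × €41,000.00 = €10,045.00
Final settlement = outstanding balance + penalty = €21,886.4935… + €10,045.00 = €31,931.49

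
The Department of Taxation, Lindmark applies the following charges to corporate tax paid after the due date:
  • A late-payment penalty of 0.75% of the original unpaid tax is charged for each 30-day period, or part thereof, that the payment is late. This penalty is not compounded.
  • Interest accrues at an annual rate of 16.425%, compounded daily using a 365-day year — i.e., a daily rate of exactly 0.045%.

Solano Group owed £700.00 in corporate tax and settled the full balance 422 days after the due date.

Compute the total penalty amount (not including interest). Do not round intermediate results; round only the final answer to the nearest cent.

Penalty periods: ⌈422/30⌉ = 15; penalty = 15 × 0.75% × £700.00 = £78.75

£78.75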